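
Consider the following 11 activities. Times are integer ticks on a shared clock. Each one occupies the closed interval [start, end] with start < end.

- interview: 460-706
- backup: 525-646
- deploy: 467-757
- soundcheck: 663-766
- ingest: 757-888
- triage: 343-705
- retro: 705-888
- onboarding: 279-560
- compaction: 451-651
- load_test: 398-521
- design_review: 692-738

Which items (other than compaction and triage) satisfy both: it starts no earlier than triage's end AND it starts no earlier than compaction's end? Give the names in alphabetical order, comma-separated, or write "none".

Conditions: its start is no earlier than triage's end (X.start >= 705) AND its start is no earlier than compaction's end (X.start >= 651).
backup: start 525 >= 705? ✗; start 525 >= 651? ✗ → no.
deploy: start 467 >= 705? ✗; start 467 >= 651? ✗ → no.
design_review: start 692 >= 705? ✗; start 692 >= 651? ✓ → no.
ingest: start 757 >= 705? ✓; start 757 >= 651? ✓ → yes.
interview: start 460 >= 705? ✗; start 460 >= 651? ✗ → no.
load_test: start 398 >= 705? ✗; start 398 >= 651? ✗ → no.
onboarding: start 279 >= 705? ✗; start 279 >= 651? ✗ → no.
retro: start 705 >= 705? ✓; start 705 >= 651? ✓ → yes.
soundcheck: start 663 >= 705? ✗; start 663 >= 651? ✓ → no.
Result: ingest, retro.

ingest, retro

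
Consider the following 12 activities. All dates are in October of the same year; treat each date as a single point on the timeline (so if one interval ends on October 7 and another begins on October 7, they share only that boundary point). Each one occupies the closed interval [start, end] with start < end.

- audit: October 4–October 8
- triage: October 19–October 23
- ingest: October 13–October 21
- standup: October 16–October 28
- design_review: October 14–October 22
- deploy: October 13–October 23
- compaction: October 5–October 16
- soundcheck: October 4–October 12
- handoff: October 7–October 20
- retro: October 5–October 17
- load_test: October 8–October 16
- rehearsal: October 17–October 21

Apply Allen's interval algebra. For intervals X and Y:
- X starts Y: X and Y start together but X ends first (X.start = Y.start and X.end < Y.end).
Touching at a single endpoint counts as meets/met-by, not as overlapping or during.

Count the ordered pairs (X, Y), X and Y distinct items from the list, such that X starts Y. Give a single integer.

3

Checking all 132 ordered pairs for relation 'starts'; matching pairs in alphabetical order:
(audit, soundcheck): audit starts soundcheck ✓
(compaction, retro): compaction starts retro ✓
(ingest, deploy): ingest starts deploy ✓
Count: 3.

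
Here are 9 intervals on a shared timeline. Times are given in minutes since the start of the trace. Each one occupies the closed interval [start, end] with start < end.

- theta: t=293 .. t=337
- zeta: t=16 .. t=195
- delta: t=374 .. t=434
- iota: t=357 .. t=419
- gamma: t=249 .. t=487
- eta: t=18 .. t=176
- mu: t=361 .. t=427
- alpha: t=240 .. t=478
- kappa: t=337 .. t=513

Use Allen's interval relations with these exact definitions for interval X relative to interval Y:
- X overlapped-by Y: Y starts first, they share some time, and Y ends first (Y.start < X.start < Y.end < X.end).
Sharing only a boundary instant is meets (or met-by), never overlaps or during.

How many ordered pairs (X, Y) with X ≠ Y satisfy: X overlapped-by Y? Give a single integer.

Checking all 72 ordered pairs for relation 'overlapped-by'; matching pairs in alphabetical order:
(delta, iota): delta overlapped-by iota ✓
(delta, mu): delta overlapped-by mu ✓
(gamma, alpha): gamma overlapped-by alpha ✓
(kappa, alpha): kappa overlapped-by alpha ✓
(kappa, gamma): kappa overlapped-by gamma ✓
(mu, iota): mu overlapped-by iota ✓
Count: 6.

6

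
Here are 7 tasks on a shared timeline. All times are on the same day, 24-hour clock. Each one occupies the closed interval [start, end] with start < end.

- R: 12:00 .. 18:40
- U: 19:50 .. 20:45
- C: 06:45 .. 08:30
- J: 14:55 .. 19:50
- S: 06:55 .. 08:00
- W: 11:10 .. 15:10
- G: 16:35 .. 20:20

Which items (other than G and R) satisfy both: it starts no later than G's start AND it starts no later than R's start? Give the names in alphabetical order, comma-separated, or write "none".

Conditions: its start is no later than G's start (X.start <= 16:35) AND its start is no later than R's start (X.start <= 12:00).
C: start 06:45 <= 16:35? ✓; start 06:45 <= 12:00? ✓ → yes.
J: start 14:55 <= 16:35? ✓; start 14:55 <= 12:00? ✗ → no.
S: start 06:55 <= 16:35? ✓; start 06:55 <= 12:00? ✓ → yes.
U: start 19:50 <= 16:35? ✗; start 19:50 <= 12:00? ✗ → no.
W: start 11:10 <= 16:35? ✓; start 11:10 <= 12:00? ✓ → yes.
Result: C, S, W.

C, S, W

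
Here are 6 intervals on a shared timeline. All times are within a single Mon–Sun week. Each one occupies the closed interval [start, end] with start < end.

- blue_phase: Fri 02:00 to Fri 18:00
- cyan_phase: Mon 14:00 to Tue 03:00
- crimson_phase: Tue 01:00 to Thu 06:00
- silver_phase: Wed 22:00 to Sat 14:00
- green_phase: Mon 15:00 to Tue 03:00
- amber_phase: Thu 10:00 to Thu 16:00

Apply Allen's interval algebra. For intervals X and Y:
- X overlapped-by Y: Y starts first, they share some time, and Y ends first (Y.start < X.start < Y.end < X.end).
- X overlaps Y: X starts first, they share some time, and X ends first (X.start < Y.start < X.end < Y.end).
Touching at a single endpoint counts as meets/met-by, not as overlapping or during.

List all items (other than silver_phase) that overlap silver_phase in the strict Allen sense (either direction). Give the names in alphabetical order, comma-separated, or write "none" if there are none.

crimson_phase

Target silver_phase = [Wed 22:00, Sat 14:00].
amber_phase [Thu 10:00, Thu 16:00] → during → no.
blue_phase [Fri 02:00, Fri 18:00] → during → no.
crimson_phase [Tue 01:00, Thu 06:00] → overlaps → yes.
cyan_phase [Mon 14:00, Tue 03:00] → before → no.
green_phase [Mon 15:00, Tue 03:00] → before → no.
Result: crimson_phase.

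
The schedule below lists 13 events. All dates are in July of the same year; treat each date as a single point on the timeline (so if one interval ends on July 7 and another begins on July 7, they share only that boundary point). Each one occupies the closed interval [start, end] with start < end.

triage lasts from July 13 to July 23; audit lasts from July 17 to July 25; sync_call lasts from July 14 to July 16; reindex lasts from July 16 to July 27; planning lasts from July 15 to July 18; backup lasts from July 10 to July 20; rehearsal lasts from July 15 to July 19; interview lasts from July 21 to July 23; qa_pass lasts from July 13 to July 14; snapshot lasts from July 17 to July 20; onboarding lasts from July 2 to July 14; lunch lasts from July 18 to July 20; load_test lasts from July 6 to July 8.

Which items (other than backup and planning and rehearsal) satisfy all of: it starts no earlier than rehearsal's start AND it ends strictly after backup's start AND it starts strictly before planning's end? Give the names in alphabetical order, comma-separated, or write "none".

audit, reindex, snapshot

Conditions: its start is no earlier than rehearsal's start (X.start >= July 15) AND its end is strictly after backup's start (X.end > July 10) AND its start is strictly before planning's end (X.start < July 18).
audit: start July 17 >= July 15? ✓; end July 25 > July 10? ✓; start July 17 < July 18? ✓ → yes.
interview: start July 21 >= July 15? ✓; end July 23 > July 10? ✓; start July 21 < July 18? ✗ → no.
load_test: start July 6 >= July 15? ✗; end July 8 > July 10? ✗; start July 6 < July 18? ✓ → no.
lunch: start July 18 >= July 15? ✓; end July 20 > July 10? ✓; start July 18 < July 18? ✗ → no.
onboarding: start July 2 >= July 15? ✗; end July 14 > July 10? ✓; start July 2 < July 18? ✓ → no.
qa_pass: start July 13 >= July 15? ✗; end July 14 > July 10? ✓; start July 13 < July 18? ✓ → no.
reindex: start July 16 >= July 15? ✓; end July 27 > July 10? ✓; start July 16 < July 18? ✓ → yes.
snapshot: start July 17 >= July 15? ✓; end July 20 > July 10? ✓; start July 17 < July 18? ✓ → yes.
sync_call: start July 14 >= July 15? ✗; end July 16 > July 10? ✓; start July 14 < July 18? ✓ → no.
triage: start July 13 >= July 15? ✗; end July 23 > July 10? ✓; start July 13 < July 18? ✓ → no.
Result: audit, reindex, snapshot.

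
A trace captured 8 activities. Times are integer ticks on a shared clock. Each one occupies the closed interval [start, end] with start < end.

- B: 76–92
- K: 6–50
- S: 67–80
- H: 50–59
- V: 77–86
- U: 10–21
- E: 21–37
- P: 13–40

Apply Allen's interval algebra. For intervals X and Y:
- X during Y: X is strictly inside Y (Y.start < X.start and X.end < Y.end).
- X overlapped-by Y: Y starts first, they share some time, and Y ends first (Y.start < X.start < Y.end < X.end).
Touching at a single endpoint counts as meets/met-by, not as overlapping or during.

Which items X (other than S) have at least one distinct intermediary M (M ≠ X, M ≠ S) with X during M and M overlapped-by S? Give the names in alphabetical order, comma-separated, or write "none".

V

Target S = [67, 80].
Intermediaries M with M overlapped-by S: B, V.
Via B — items with X during B: V.
Via V — items with X during V: none.
Union: V.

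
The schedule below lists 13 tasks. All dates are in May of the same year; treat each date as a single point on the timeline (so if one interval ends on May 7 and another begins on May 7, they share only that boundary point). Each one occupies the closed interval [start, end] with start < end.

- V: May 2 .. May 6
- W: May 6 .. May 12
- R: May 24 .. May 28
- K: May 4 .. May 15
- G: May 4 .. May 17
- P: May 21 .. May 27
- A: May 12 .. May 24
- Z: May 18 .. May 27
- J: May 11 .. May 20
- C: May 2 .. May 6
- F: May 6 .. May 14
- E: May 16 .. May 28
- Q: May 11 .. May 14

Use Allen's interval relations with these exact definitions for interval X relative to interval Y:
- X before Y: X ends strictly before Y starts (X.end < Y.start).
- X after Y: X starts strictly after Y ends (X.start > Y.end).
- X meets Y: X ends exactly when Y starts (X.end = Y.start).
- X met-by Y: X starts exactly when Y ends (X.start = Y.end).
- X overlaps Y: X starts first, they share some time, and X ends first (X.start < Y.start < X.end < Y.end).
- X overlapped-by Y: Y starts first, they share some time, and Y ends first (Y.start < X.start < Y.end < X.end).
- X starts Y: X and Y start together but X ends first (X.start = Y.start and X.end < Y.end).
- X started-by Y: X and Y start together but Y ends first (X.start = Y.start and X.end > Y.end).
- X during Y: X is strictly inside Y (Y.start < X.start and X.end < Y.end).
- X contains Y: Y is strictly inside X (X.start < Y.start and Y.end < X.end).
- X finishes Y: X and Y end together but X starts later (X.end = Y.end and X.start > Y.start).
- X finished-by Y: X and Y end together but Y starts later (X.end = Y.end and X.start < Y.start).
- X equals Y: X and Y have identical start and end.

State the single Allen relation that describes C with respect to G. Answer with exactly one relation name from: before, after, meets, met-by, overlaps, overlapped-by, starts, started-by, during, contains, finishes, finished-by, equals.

C = [May 2, May 6]; G = [May 4, May 17].
Compare endpoints: C.start < G.start, C.start < G.end, C.end > G.start, C.end < G.end.
That pattern is 'overlaps'.

overlaps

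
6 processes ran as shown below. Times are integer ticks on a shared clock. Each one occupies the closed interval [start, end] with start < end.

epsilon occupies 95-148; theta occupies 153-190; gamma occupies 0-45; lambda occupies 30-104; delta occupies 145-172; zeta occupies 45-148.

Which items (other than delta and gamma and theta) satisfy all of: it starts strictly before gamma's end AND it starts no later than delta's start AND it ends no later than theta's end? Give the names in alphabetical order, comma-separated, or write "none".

Conditions: its start is strictly before gamma's end (X.start < 45) AND its start is no later than delta's start (X.start <= 145) AND its end is no later than theta's end (X.end <= 190).
epsilon: start 95 < 45? ✗; start 95 <= 145? ✓; end 148 <= 190? ✓ → no.
lambda: start 30 < 45? ✓; start 30 <= 145? ✓; end 104 <= 190? ✓ → yes.
zeta: start 45 < 45? ✗; start 45 <= 145? ✓; end 148 <= 190? ✓ → no.
Result: lambda.

lambda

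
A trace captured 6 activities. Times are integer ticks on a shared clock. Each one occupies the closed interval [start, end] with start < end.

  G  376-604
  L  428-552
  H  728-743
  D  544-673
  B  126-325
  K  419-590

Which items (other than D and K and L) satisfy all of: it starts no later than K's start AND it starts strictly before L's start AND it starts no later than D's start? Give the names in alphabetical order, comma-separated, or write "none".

B, G

Conditions: its start is no later than K's start (X.start <= 419) AND its start is strictly before L's start (X.start < 428) AND its start is no later than D's start (X.start <= 544).
B: start 126 <= 419? ✓; start 126 < 428? ✓; start 126 <= 544? ✓ → yes.
G: start 376 <= 419? ✓; start 376 < 428? ✓; start 376 <= 544? ✓ → yes.
H: start 728 <= 419? ✗; start 728 < 428? ✗; start 728 <= 544? ✗ → no.
Result: B, G.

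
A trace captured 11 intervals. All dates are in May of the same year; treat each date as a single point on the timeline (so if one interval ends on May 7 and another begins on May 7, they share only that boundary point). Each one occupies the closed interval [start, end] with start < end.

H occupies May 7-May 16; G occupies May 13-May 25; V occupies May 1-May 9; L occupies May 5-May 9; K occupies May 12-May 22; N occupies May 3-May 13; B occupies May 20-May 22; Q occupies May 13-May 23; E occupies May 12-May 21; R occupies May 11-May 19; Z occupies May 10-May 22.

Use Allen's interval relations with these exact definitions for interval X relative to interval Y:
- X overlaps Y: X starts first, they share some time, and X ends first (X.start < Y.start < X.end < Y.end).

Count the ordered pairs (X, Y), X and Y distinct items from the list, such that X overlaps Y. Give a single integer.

Checking all 110 ordered pairs for relation 'overlaps'; matching pairs in alphabetical order:
(E, B): E overlaps B ✓
(E, G): E overlaps G ✓
(E, Q): E overlaps Q ✓
(H, E): H overlaps E ✓
(H, G): H overlaps G ✓
(H, K): H overlaps K ✓
(H, Q): H overlaps Q ✓
(H, R): H overlaps R ✓
(H, Z): H overlaps Z ✓
(K, G): K overlaps G ✓
(K, Q): K overlaps Q ✓
(L, H): L overlaps H ✓
(N, E): N overlaps E ✓
(N, H): N overlaps H ✓
(N, K): N overlaps K ✓
(N, R): N overlaps R ✓
(N, Z): N overlaps Z ✓
(R, E): R overlaps E ✓
(R, G): R overlaps G ✓
(R, K): R overlaps K ✓
(R, Q): R overlaps Q ✓
(V, H): V overlaps H ✓
(V, N): V overlaps N ✓
(Z, G): Z overlaps G ✓
... plus 1 further pairs not listed.
Count: 25.

25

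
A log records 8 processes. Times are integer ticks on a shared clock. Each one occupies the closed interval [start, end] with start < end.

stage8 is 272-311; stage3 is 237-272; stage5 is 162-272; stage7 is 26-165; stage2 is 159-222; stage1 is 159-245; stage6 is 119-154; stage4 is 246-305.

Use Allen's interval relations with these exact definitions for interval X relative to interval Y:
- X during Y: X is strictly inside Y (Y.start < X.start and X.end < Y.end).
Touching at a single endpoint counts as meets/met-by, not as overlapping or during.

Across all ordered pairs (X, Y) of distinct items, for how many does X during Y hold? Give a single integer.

1

Checking all 56 ordered pairs for relation 'during'; matching pairs in alphabetical order:
(stage6, stage7): stage6 during stage7 ✓
Count: 1.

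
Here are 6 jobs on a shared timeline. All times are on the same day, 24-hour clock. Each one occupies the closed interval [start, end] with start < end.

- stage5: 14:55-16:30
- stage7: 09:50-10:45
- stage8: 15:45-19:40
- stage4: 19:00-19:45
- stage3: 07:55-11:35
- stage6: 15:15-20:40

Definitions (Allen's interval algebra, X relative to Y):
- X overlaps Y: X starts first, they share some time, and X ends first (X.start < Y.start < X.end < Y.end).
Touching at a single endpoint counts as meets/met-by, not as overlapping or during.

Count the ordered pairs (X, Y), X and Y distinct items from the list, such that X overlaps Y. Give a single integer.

Checking all 30 ordered pairs for relation 'overlaps'; matching pairs in alphabetical order:
(stage5, stage6): stage5 overlaps stage6 ✓
(stage5, stage8): stage5 overlaps stage8 ✓
(stage8, stage4): stage8 overlaps stage4 ✓
Count: 3.

3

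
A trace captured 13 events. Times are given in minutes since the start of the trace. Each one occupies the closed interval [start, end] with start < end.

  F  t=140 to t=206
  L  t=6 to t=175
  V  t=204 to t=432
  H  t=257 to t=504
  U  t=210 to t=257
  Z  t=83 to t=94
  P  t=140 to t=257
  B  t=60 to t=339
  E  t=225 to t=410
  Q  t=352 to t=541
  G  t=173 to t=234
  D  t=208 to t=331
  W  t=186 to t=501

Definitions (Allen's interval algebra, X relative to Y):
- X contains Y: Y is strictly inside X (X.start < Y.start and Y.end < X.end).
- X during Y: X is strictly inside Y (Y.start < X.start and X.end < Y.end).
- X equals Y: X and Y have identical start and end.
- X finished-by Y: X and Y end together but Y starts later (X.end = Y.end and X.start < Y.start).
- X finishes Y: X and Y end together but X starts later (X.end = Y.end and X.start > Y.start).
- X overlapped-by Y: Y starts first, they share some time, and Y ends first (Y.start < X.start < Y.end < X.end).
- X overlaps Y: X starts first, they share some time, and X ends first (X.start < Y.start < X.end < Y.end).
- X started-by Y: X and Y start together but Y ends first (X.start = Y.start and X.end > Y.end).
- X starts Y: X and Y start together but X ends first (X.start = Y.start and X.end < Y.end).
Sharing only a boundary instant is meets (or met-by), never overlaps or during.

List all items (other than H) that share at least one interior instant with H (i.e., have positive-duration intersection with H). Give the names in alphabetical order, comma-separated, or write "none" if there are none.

B, D, E, Q, V, W

Target H = [t=257, t=504].
B [t=60, t=339] → overlaps → yes.
D [t=208, t=331] → overlaps → yes.
E [t=225, t=410] → overlaps → yes.
F [t=140, t=206] → before → no.
G [t=173, t=234] → before → no.
L [t=6, t=175] → before → no.
P [t=140, t=257] → meets → no.
Q [t=352, t=541] → overlapped-by → yes.
U [t=210, t=257] → meets → no.
V [t=204, t=432] → overlaps → yes.
W [t=186, t=501] → overlaps → yes.
Z [t=83, t=94] → before → no.
Result: B, D, E, Q, V, W.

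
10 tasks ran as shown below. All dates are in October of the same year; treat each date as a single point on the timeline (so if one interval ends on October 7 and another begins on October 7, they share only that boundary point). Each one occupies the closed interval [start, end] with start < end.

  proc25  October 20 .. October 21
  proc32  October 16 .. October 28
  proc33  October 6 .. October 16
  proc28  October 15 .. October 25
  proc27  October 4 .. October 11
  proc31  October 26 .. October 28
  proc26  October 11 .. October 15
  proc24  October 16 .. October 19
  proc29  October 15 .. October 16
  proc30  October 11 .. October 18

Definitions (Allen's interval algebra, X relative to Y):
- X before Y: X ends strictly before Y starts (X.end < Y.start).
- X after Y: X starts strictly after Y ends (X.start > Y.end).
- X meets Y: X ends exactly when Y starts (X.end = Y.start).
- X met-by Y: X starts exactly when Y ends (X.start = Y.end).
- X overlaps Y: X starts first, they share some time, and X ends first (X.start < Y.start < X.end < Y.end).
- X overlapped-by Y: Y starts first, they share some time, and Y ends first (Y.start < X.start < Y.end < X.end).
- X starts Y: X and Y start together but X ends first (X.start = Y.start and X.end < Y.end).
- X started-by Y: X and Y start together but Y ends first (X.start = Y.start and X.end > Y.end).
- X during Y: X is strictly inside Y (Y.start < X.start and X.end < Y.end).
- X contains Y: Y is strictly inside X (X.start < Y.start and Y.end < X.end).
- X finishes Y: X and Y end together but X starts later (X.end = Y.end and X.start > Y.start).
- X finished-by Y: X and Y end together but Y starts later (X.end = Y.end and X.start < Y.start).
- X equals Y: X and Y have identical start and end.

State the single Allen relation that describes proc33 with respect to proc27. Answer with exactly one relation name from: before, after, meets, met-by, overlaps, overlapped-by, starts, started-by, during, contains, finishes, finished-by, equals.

proc33 = [October 6, October 16]; proc27 = [October 4, October 11].
Compare endpoints: proc33.start > proc27.start, proc33.start < proc27.end, proc33.end > proc27.start, proc33.end > proc27.end.
That pattern is 'overlapped-by'.

overlapped-by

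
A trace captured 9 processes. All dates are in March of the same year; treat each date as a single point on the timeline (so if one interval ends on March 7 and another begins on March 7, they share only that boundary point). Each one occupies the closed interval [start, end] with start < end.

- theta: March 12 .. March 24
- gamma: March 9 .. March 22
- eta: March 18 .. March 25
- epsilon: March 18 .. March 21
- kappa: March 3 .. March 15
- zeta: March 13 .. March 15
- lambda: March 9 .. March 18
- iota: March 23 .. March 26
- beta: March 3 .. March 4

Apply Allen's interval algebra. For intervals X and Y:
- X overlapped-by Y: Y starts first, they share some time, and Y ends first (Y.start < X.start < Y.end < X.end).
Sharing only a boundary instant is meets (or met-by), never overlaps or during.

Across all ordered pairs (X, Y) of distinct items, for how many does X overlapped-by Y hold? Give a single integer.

Checking all 72 ordered pairs for relation 'overlapped-by'; matching pairs in alphabetical order:
(eta, gamma): eta overlapped-by gamma ✓
(eta, theta): eta overlapped-by theta ✓
(gamma, kappa): gamma overlapped-by kappa ✓
(iota, eta): iota overlapped-by eta ✓
(iota, theta): iota overlapped-by theta ✓
(lambda, kappa): lambda overlapped-by kappa ✓
(theta, gamma): theta overlapped-by gamma ✓
(theta, kappa): theta overlapped-by kappa ✓
(theta, lambda): theta overlapped-by lambda ✓
Count: 9.

9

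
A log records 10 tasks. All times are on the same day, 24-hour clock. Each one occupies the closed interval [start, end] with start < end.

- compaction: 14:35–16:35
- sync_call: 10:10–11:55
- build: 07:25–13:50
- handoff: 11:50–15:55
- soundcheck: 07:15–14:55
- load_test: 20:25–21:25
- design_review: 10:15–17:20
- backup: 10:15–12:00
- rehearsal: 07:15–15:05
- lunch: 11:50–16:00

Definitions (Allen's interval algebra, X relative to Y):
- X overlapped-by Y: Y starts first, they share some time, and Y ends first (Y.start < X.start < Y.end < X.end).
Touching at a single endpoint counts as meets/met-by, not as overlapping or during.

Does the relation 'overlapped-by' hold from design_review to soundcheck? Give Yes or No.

design_review = [10:15, 17:20], soundcheck = [07:15, 14:55].
Actual relation of design_review to soundcheck: overlapped-by.
Asked whether 'overlapped-by' holds → Yes.

Yes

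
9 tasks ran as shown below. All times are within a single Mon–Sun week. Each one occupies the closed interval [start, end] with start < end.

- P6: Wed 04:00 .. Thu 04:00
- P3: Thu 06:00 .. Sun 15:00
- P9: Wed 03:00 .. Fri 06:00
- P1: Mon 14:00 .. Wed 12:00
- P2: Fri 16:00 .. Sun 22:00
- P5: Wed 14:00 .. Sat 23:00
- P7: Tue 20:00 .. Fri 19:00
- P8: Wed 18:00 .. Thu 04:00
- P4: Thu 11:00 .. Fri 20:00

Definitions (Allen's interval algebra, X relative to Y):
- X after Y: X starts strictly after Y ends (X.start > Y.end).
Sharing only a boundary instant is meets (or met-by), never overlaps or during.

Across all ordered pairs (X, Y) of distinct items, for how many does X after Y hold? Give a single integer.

Checking all 72 ordered pairs for relation 'after'; matching pairs in alphabetical order:
(P2, P1): P2 after P1 ✓
(P2, P6): P2 after P6 ✓
(P2, P8): P2 after P8 ✓
(P2, P9): P2 after P9 ✓
(P3, P1): P3 after P1 ✓
(P3, P6): P3 after P6 ✓
(P3, P8): P3 after P8 ✓
(P4, P1): P4 after P1 ✓
(P4, P6): P4 after P6 ✓
(P4, P8): P4 after P8 ✓
(P5, P1): P5 after P1 ✓
(P8, P1): P8 after P1 ✓
Count: 12.

12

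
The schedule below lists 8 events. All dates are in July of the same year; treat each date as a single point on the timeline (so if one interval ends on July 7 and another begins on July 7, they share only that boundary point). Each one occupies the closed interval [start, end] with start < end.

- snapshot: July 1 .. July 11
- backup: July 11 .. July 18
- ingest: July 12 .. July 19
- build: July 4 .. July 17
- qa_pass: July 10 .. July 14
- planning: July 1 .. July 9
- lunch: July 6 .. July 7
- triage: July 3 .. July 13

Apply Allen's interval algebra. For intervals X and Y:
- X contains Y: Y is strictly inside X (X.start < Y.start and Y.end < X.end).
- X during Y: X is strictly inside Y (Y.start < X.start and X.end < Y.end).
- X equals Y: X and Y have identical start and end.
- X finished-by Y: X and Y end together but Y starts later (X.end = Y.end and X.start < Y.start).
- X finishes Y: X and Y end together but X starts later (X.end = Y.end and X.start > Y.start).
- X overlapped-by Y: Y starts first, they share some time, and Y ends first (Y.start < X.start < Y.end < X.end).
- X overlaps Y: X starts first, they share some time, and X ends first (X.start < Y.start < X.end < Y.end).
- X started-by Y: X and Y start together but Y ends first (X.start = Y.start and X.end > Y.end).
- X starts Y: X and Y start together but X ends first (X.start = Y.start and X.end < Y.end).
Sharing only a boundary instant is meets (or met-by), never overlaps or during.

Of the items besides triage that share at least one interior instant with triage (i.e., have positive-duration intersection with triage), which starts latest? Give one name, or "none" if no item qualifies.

ingest

Target triage = [July 3, July 13].
backup [July 11, July 18] → overlapped-by → candidate.
build [July 4, July 17] → overlapped-by → candidate.
ingest [July 12, July 19] → overlapped-by → candidate.
lunch [July 6, July 7] → during → candidate.
planning [July 1, July 9] → overlaps → candidate.
qa_pass [July 10, July 14] → overlapped-by → candidate.
snapshot [July 1, July 11] → overlaps → candidate.
Among candidates, latest start is July 12 → ingest.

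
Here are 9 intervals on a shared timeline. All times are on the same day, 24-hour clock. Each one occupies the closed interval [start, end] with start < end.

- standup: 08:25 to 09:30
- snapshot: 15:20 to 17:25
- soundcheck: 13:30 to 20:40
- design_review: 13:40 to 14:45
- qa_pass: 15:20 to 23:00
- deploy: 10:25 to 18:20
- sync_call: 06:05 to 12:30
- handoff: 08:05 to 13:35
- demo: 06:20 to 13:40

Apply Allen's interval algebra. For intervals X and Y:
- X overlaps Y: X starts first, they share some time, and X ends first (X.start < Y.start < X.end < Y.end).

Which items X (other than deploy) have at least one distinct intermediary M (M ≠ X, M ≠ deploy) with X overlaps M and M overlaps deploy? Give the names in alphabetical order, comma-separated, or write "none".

sync_call

Target deploy = [10:25, 18:20].
Intermediaries M with M overlaps deploy: demo, handoff, sync_call.
Via demo — items with X overlaps demo: sync_call.
Via handoff — items with X overlaps handoff: sync_call.
Via sync_call — items with X overlaps sync_call: none.
Union: sync_call.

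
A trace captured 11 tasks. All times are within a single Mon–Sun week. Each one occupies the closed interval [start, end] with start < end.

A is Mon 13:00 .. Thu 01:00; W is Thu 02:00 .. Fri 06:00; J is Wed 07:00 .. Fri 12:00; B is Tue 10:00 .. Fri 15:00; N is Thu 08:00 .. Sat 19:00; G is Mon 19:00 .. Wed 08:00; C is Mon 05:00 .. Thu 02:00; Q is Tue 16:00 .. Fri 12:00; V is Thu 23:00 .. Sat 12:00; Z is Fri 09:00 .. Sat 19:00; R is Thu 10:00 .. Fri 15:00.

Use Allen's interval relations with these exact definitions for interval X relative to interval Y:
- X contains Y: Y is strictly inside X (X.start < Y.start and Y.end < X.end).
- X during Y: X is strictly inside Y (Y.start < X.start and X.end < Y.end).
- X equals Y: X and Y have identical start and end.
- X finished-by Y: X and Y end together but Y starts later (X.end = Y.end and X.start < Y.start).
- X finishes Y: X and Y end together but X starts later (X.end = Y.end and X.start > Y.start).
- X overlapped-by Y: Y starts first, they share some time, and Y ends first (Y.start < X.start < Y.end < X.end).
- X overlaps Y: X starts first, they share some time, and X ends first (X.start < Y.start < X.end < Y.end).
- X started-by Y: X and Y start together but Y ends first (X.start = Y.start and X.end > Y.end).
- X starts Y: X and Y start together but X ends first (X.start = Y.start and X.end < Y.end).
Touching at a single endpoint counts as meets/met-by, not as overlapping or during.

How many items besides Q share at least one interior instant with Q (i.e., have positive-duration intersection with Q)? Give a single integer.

Target Q = [Tue 16:00, Fri 12:00].
A [Mon 13:00, Thu 01:00] → overlaps → counts.
B [Tue 10:00, Fri 15:00] → contains → counts.
C [Mon 05:00, Thu 02:00] → overlaps → counts.
G [Mon 19:00, Wed 08:00] → overlaps → counts.
J [Wed 07:00, Fri 12:00] → finishes → counts.
N [Thu 08:00, Sat 19:00] → overlapped-by → counts.
R [Thu 10:00, Fri 15:00] → overlapped-by → counts.
V [Thu 23:00, Sat 12:00] → overlapped-by → counts.
W [Thu 02:00, Fri 06:00] → during → counts.
Z [Fri 09:00, Sat 19:00] → overlapped-by → counts.
Total: 10.

10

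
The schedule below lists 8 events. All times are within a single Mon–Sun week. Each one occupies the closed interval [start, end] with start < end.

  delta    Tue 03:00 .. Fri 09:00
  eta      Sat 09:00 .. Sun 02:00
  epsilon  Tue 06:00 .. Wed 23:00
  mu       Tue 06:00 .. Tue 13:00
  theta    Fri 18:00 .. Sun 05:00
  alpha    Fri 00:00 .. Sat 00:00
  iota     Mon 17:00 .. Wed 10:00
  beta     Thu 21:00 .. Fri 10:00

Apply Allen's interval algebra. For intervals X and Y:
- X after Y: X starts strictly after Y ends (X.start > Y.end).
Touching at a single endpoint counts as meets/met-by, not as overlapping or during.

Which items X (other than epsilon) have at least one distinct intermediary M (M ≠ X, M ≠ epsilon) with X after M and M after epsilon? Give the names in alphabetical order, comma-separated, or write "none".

eta, theta

Target epsilon = [Tue 06:00, Wed 23:00].
Intermediaries M with M after epsilon: alpha, beta, eta, theta.
Via alpha — items with X after alpha: eta.
Via beta — items with X after beta: eta, theta.
Via eta — items with X after eta: none.
Via theta — items with X after theta: none.
Union: eta, theta.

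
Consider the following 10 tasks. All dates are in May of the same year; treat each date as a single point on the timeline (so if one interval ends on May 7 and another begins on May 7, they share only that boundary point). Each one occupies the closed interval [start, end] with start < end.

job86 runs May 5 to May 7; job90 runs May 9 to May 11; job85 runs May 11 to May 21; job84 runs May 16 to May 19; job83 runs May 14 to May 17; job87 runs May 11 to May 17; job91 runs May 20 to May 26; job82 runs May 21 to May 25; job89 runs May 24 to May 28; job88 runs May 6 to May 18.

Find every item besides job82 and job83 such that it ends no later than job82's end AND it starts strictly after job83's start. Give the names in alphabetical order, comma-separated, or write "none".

job84

Conditions: its end is no later than job82's end (X.end <= May 25) AND its start is strictly after job83's start (X.start > May 14).
job84: end May 19 <= May 25? ✓; start May 16 > May 14? ✓ → yes.
job85: end May 21 <= May 25? ✓; start May 11 > May 14? ✗ → no.
job86: end May 7 <= May 25? ✓; start May 5 > May 14? ✗ → no.
job87: end May 17 <= May 25? ✓; start May 11 > May 14? ✗ → no.
job88: end May 18 <= May 25? ✓; start May 6 > May 14? ✗ → no.
job89: end May 28 <= May 25? ✗; start May 24 > May 14? ✓ → no.
job90: end May 11 <= May 25? ✓; start May 9 > May 14? ✗ → no.
job91: end May 26 <= May 25? ✗; start May 20 > May 14? ✓ → no.
Result: job84.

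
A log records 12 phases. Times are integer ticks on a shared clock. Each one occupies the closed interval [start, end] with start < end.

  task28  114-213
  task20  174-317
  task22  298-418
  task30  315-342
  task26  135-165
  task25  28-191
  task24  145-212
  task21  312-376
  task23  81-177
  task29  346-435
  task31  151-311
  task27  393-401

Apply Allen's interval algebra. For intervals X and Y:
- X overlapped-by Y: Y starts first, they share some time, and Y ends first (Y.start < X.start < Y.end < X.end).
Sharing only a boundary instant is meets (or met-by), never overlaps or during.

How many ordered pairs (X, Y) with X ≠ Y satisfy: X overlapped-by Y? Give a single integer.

Checking all 132 ordered pairs for relation 'overlapped-by'; matching pairs in alphabetical order:
(task20, task23): task20 overlapped-by task23 ✓
(task20, task24): task20 overlapped-by task24 ✓
(task20, task25): task20 overlapped-by task25 ✓
(task20, task28): task20 overlapped-by task28 ✓
(task20, task31): task20 overlapped-by task31 ✓
(task21, task20): task21 overlapped-by task20 ✓
(task22, task20): task22 overlapped-by task20 ✓
(task22, task31): task22 overlapped-by task31 ✓
(task24, task23): task24 overlapped-by task23 ✓
(task24, task25): task24 overlapped-by task25 ✓
(task24, task26): task24 overlapped-by task26 ✓
(task28, task23): task28 overlapped-by task23 ✓
(task28, task25): task28 overlapped-by task25 ✓
(task29, task21): task29 overlapped-by task21 ✓
(task29, task22): task29 overlapped-by task22 ✓
(task30, task20): task30 overlapped-by task20 ✓
(task31, task23): task31 overlapped-by task23 ✓
(task31, task24): task31 overlapped-by task24 ✓
(task31, task25): task31 overlapped-by task25 ✓
(task31, task26): task31 overlapped-by task26 ✓
(task31, task28): task31 overlapped-by task28 ✓
Count: 21.

21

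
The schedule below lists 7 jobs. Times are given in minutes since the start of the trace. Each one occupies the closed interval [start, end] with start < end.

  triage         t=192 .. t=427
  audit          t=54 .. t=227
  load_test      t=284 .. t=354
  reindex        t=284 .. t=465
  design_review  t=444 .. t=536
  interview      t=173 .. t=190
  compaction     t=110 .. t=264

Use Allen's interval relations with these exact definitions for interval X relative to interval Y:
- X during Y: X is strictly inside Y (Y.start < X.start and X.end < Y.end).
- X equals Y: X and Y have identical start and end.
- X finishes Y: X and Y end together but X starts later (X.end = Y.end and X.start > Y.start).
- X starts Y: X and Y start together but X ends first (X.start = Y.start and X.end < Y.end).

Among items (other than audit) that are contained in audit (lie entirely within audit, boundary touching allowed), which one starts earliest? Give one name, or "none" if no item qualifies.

Target audit = [t=54, t=227].
compaction [t=110, t=264] → overlapped-by → excluded.
design_review [t=444, t=536] → after → excluded.
interview [t=173, t=190] → during → candidate.
load_test [t=284, t=354] → after → excluded.
reindex [t=284, t=465] → after → excluded.
triage [t=192, t=427] → overlapped-by → excluded.
Among candidates, earliest start is t=173 → interview.

interview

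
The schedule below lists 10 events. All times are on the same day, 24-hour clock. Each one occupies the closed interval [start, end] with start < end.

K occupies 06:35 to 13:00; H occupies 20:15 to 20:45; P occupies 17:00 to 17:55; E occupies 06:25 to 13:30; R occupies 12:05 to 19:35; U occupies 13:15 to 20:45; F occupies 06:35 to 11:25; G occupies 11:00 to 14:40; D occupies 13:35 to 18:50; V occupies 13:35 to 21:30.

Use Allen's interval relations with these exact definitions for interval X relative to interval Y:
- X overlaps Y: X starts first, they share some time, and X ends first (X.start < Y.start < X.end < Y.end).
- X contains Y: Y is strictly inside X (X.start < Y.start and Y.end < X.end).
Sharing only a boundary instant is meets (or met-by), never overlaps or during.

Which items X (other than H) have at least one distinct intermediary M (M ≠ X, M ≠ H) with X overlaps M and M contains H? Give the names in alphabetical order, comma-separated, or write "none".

Target H = [20:15, 20:45].
Intermediaries M with M contains H: V.
Via V — items with X overlaps V: G, R, U.
Union: G, R, U.

G, R, U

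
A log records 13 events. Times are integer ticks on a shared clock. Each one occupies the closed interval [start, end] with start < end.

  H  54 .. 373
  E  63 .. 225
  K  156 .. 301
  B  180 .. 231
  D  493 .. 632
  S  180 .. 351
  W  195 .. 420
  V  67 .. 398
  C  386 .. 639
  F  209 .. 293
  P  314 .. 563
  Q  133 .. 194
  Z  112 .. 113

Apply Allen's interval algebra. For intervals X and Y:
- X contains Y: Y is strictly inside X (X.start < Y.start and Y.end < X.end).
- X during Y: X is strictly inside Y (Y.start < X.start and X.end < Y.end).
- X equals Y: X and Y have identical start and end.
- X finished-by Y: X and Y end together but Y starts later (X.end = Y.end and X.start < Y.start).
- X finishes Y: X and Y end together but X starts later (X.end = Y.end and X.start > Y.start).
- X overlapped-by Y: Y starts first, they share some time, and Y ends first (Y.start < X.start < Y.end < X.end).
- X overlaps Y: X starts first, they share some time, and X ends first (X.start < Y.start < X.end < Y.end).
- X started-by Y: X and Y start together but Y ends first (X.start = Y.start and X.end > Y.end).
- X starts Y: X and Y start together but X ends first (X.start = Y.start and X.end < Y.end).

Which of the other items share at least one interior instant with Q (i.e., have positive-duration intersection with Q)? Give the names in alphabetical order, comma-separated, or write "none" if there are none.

Target Q = [133, 194].
B [180, 231] → overlapped-by → yes.
C [386, 639] → after → no.
D [493, 632] → after → no.
E [63, 225] → contains → yes.
F [209, 293] → after → no.
H [54, 373] → contains → yes.
K [156, 301] → overlapped-by → yes.
P [314, 563] → after → no.
S [180, 351] → overlapped-by → yes.
V [67, 398] → contains → yes.
W [195, 420] → after → no.
Z [112, 113] → before → no.
Result: B, E, H, K, S, V.

B, E, H, K, S, V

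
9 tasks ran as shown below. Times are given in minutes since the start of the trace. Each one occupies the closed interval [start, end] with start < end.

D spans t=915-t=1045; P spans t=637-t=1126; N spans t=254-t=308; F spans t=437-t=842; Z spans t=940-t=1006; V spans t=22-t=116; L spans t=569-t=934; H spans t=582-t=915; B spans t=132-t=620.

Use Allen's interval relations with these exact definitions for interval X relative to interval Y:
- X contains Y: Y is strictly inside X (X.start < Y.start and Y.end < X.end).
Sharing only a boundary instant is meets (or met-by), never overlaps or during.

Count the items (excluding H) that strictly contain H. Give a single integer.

Target H = [t=582, t=915].
B [t=132, t=620] → overlaps → no.
D [t=915, t=1045] → met-by → no.
F [t=437, t=842] → overlaps → no.
L [t=569, t=934] → contains → counts.
N [t=254, t=308] → before → no.
P [t=637, t=1126] → overlapped-by → no.
V [t=22, t=116] → before → no.
Z [t=940, t=1006] → after → no.
Total: 1.

1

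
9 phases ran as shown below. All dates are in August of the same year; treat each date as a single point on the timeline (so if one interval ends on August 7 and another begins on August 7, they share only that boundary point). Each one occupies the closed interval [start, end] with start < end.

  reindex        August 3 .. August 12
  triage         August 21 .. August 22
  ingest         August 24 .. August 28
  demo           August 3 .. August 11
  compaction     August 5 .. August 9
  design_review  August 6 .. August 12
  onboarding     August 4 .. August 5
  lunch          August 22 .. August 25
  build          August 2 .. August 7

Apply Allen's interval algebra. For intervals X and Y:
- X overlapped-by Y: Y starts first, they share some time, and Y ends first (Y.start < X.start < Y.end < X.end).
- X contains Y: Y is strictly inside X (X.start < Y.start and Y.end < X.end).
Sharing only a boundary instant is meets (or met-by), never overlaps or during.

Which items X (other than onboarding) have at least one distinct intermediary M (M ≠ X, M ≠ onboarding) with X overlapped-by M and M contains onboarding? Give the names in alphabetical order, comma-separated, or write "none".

compaction, demo, design_review, reindex

Target onboarding = [August 4, August 5].
Intermediaries M with M contains onboarding: build, demo, reindex.
Via build — items with X overlapped-by build: compaction, demo, design_review, reindex.
Via demo — items with X overlapped-by demo: design_review.
Via reindex — items with X overlapped-by reindex: none.
Union: compaction, demo, design_review, reindex.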